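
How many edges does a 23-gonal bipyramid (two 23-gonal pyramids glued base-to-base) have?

A bipyramid over an n-gon has 2n triangular faces and n + 2 vertices: V = 23 + 2 = 25, E = 3·23 = 69, F = 2·23 = 46.
Check: V − E + F = 25 − 69 + 46 = 2.

69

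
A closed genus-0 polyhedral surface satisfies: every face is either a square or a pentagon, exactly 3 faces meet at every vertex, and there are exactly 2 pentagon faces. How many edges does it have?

Let x be the number of squares; then F = 2 + x.
Edge–face incidences: 2E = 5·2 + 4·x = 10 + 4x.
Every vertex has degree 3, so 3V = 2E.
Euler: V − E + F = 2 ⇒ (2E)/3 − E + (2 + x) = 2.
Multiply by 6: 2·(2E) − 3·(2E) + 6·(2 + x) = 12, i.e. 12 + 6x − (10 + 4x) = 12.
Collecting terms: 2x + 2 = 12, so 2x = 10, so x = 5.
Then 2E = 10 + 4·5 = 30, so E = 15, V = 2E/3 = 10, F = 2 + 5 = 7.

15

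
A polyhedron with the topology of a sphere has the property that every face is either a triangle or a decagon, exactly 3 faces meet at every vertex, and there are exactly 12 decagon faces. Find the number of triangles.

Let x be the number of triangles; then F = 12 + x.
Edge–face incidences: 2E = 10·12 + 3·x = 120 + 3x.
Every vertex has degree 3, so 3V = 2E.
Euler: V − E + F = 2 ⇒ (2E)/3 − E + (12 + x) = 2.
Multiply by 6: 2·(2E) − 3·(2E) + 6·(12 + x) = 12, i.e. 72 + 6x − (120 + 3x) = 12.
Collecting terms: 3x − 48 = 12, so 3x = 60, so x = 20.
Then 2E = 120 + 3·20 = 180, so E = 90, V = 2E/3 = 60, F = 12 + 20 = 32.

20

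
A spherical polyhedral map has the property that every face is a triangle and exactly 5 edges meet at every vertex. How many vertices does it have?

Each face has 3 edges and each edge borders two faces, so 2E = 3F.
Each vertex has degree 5, so 5V = 2E and hence V = 3F/5.
Euler: V − E + F = 2 ⇒ (3F/5) − (3F/2) + F = 2.
Multiply by 10: (6 − 15 + 10)F = 20, i.e. 1F = 20.
So F = 20, E = 3·20/2 = 30, V = 3·20/5 = 12.

12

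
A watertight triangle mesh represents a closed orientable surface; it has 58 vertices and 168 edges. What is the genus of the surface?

0

Every face is a triangle and each edge borders two faces, so 3F = 2·168, giving F = 112.
χ = V − E + F = 58 − 168 + 112 = 2.
For a closed orientable surface χ = 2 − 2g, so g = (2 − (2))/2 = 0.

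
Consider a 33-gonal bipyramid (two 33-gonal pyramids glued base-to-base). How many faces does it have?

A bipyramid over an n-gon has 2n triangular faces and n + 2 vertices: V = 33 + 2 = 35, E = 3·33 = 99, F = 2·33 = 66.

66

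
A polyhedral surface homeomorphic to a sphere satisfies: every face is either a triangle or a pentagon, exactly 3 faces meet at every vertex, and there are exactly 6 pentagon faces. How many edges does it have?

18

Let x be the number of triangles; then F = 6 + x.
Edge–face incidences: 2E = 5·6 + 3·x = 30 + 3x.
Every vertex has degree 3, so 3V = 2E.
Euler: V − E + F = 2 ⇒ (2E)/3 − E + (6 + x) = 2.
Multiply by 6: 2·(2E) − 3·(2E) + 6·(6 + x) = 12, i.e. 36 + 6x − (30 + 3x) = 12.
Collecting terms: 3x + 6 = 12, so 3x = 6, so x = 2.
Then 2E = 30 + 3·2 = 36, so E = 18, V = 2E/3 = 12, F = 6 + 2 = 8.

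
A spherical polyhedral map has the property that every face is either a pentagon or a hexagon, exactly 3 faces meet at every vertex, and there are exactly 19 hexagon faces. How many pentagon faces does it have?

12

Let x be the number of pentagons; then F = 19 + x.
Edge–face incidences: 2E = 6·19 + 5·x = 114 + 5x.
Every vertex has degree 3, so 3V = 2E.
Euler: V − E + F = 2 ⇒ (2E)/3 − E + (19 + x) = 2.
Multiply by 6: 2·(2E) − 3·(2E) + 6·(19 + x) = 12, i.e. 114 + 6x − (114 + 5x) = 12.
Collecting terms: x = 12.
Then 2E = 114 + 5·12 = 174, so E = 87, V = 2E/3 = 58, F = 19 + 12 = 31.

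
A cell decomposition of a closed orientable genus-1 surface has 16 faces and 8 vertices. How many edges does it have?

For a closed orientable surface of genus 1, χ = 2 − 2·1 = 0.
E = V + F − (0) = 8 + 16 − (0) = 24.

24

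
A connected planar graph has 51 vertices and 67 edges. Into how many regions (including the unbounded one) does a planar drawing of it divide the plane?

18

Euler's formula for a connected plane graph: V − E + F = 2, so F = 2 − 51 + 67 = 18.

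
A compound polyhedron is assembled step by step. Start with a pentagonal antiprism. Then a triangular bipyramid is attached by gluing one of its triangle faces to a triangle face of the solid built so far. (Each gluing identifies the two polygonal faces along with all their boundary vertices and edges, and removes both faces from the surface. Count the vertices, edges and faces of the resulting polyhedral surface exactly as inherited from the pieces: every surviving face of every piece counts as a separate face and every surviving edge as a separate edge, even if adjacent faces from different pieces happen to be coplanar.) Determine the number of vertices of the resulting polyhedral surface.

A pentagonal antiprism: V=10, E=20, F=12.
Attach a triangular bipyramid (V=5, E=9, F=6) along a 3-gon: merge 3 vertices and 3 edges, delete both glued faces → V=12, E=26, F=16.
Check: V − E + F = 12 − 26 + 16 = 2.

12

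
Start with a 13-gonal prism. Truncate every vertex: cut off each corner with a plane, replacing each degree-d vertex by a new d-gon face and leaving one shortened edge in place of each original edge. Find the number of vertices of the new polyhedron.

78

The base solid has V = 26, E = 39, F = 15.
Truncation replaces each original edge-end by a new vertex, so V′ = 2E = 78.
Each original edge survives, and each old vertex of degree d contributes d new edges; summing degrees gives Σd = 2E, so E′ = E + 2E = 3E = 117.
Each original face survives and each original vertex becomes one new face: F′ = F + V = 41.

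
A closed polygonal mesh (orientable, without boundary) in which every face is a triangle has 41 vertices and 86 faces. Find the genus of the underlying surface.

2

Every face is a triangle, so 2E = 3·86 = 258, giving E = 129.
χ = V − E + F = 41 − 129 + 86 = -2.
For a closed orientable surface χ = 2 − 2g, so g = (2 − (-2))/2 = 2.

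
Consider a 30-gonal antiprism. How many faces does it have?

62

An antiprism on an n-gon has two n-gon caps and 2n triangles: V = 2·30 = 60, E = 4·30 = 120, F = 2·30 + 2 = 62.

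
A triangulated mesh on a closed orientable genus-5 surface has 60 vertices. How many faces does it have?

χ = 2 − 2·5 = -8, and every face is a triangle so 3F = 2E.
V − E + F = -8 with E = 3F/2 gives 60 − (3/2 − 1)·F = -8, so F = 136 and E = 204.

136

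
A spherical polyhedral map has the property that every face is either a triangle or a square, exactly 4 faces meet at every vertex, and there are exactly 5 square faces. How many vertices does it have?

Let x be the number of triangles; then F = 5 + x.
Edge–face incidences: 2E = 4·5 + 3·x = 20 + 3x.
Every vertex has degree 4, so 4V = 2E.
Euler: V − E + F = 2 ⇒ (2E)/4 − E + (5 + x) = 2.
Multiply by 8: 2·(2E) − 4·(2E) + 8·(5 + x) = 16, i.e. 40 + 8x − 2·(20 + 3x) = 16.
Collecting terms: 2x = 16, so x = 8.
Then 2E = 20 + 3·8 = 44, so E = 22, V = 2E/4 = 11, F = 5 + 8 = 13.

11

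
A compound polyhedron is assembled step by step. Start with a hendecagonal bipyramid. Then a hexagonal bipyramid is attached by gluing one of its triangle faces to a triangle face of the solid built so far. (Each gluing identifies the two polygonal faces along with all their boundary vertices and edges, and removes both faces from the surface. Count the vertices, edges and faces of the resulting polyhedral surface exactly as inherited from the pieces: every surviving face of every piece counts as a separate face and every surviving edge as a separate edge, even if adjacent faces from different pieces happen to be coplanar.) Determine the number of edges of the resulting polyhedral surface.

A hendecagonal bipyramid: V=13, E=33, F=22.
Attach a hexagonal bipyramid (V=8, E=18, F=12) along a 3-gon: merge 3 vertices and 3 edges, delete both glued faces → V=18, E=48, F=32.
Check: V − E + F = 18 − 48 + 32 = 2.

48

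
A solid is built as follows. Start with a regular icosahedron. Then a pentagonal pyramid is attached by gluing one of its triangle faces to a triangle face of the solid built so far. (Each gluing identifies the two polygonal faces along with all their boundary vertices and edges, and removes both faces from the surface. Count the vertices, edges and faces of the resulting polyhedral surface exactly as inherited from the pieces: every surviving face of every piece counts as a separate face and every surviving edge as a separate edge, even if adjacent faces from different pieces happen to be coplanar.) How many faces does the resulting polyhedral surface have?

A regular icosahedron: V=12, E=30, F=20.
Attach a pentagonal pyramid (V=6, E=10, F=6) along a 3-gon: merge 3 vertices and 3 edges, delete both glued faces → V=15, E=37, F=24.
Check: V − E + F = 15 − 37 + 24 = 2.

24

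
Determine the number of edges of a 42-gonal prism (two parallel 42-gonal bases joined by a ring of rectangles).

126

A prism on an n-gon has two n-gon bases and n rectangular sides: V = 2·42 = 84, E = 3·42 = 126, F = 42 + 2 = 44.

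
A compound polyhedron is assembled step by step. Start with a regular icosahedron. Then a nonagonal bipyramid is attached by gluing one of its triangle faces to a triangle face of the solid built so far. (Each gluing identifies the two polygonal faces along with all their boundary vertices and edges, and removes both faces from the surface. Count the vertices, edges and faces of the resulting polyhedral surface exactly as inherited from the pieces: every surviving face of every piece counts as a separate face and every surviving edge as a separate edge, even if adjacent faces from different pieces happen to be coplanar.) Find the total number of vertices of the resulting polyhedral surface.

A regular icosahedron: V=12, E=30, F=20.
Attach a nonagonal bipyramid (V=11, E=27, F=18) along a 3-gon: merge 3 vertices and 3 edges, delete both glued faces → V=20, E=54, F=36.
Check: V − E + F = 20 − 54 + 36 = 2.

20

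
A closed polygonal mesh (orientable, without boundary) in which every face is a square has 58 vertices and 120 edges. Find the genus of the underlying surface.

2

Every face is a square and each edge borders two faces, so 4F = 2·120, giving F = 60.
χ = V − E + F = 58 − 120 + 60 = -2.
For a closed orientable surface χ = 2 − 2g, so g = (2 − (-2))/2 = 2.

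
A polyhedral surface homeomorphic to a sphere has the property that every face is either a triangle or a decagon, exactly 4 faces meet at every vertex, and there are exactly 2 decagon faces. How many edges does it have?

40

Let x be the number of triangles; then F = 2 + x.
Edge–face incidences: 2E = 10·2 + 3·x = 20 + 3x.
Every vertex has degree 4, so 4V = 2E.
Euler: V − E + F = 2 ⇒ (2E)/4 − E + (2 + x) = 2.
Multiply by 8: 2·(2E) − 4·(2E) + 8·(2 + x) = 16, i.e. 16 + 8x − 2·(20 + 3x) = 16.
Collecting terms: 2x − 24 = 16, so 2x = 40, so x = 20.
Then 2E = 20 + 3·20 = 80, so E = 40, V = 2E/4 = 20, F = 2 + 20 = 22.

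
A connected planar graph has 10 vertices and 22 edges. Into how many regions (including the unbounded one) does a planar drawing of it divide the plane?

Euler's formula for a connected plane graph: V − E + F = 2, so F = 2 − 10 + 22 = 14.

14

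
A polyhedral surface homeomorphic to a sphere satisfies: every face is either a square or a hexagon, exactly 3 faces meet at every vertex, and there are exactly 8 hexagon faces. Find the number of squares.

6

Let x be the number of squares; then F = 8 + x.
Edge–face incidences: 2E = 6·8 + 4·x = 48 + 4x.
Every vertex has degree 3, so 3V = 2E.
Euler: V − E + F = 2 ⇒ (2E)/3 − E + (8 + x) = 2.
Multiply by 6: 2·(2E) − 3·(2E) + 6·(8 + x) = 12, i.e. 48 + 6x − (48 + 4x) = 12.
Collecting terms: 2x = 12, so x = 6.
Then 2E = 48 + 4·6 = 72, so E = 36, V = 2E/3 = 24, F = 8 + 6 = 14.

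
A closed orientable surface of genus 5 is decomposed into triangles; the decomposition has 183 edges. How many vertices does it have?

53

χ = 2 − 2·5 = -8, and every face is a triangle so 3F = 2E.
F = 2E/3 = 122. Then V = -8 + E − F = -8 + 183 − 122 = 53.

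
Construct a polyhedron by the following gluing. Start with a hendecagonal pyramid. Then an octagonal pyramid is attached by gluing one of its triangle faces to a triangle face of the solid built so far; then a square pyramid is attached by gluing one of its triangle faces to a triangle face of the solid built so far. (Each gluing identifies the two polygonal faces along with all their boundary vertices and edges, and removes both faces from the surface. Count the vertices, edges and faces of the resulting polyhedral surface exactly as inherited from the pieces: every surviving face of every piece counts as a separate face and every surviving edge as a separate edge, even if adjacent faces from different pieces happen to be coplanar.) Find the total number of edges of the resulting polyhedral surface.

A hendecagonal pyramid: V=12, E=22, F=12.
Attach an octagonal pyramid (V=9, E=16, F=9) along a 3-gon: merge 3 vertices and 3 edges, delete both glued faces → V=18, E=35, F=19.
Attach a square pyramid (V=5, E=8, F=5) along a 3-gon: merge 3 vertices and 3 edges, delete both glued faces → V=20, E=40, F=22.
Check: V − E + F = 20 − 40 + 22 = 2.

40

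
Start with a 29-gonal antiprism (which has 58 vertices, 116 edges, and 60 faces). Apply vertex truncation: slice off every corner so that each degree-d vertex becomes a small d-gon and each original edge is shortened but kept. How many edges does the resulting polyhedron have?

348

Truncation replaces each original edge-end by a new vertex, so V′ = 2E = 232.
Each original edge survives, and each old vertex of degree d contributes d new edges; summing degrees gives Σd = 2E, so E′ = E + 2E = 3E = 348.
Each original face survives and each original vertex becomes one new face: F′ = F + V = 118.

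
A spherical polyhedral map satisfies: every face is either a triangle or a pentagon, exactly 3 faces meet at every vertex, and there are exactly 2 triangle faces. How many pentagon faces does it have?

6

Let x be the number of pentagons; then F = 2 + x.
Edge–face incidences: 2E = 3·2 + 5·x = 6 + 5x.
Every vertex has degree 3, so 3V = 2E.
Euler: V − E + F = 2 ⇒ (2E)/3 − E + (2 + x) = 2.
Multiply by 6: 2·(2E) − 3·(2E) + 6·(2 + x) = 12, i.e. 12 + 6x − (6 + 5x) = 12.
Collecting terms: x + 6 = 12, so x = 6.
Then 2E = 6 + 5·6 = 36, so E = 18, V = 2E/3 = 12, F = 2 + 6 = 8.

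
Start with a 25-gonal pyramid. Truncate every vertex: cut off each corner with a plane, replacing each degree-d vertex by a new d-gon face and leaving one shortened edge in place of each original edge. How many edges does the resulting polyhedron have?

150

The base solid has V = 26, E = 50, F = 26.
Truncation replaces each original edge-end by a new vertex, so V′ = 2E = 100.
Each original edge survives, and each old vertex of degree d contributes d new edges; summing degrees gives Σd = 2E, so E′ = E + 2E = 3E = 150.
Each original face survives and each original vertex becomes one new face: F′ = F + V = 52.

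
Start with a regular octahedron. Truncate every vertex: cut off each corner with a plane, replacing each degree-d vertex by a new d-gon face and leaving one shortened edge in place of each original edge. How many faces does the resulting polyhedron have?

The base solid has V = 6, E = 12, F = 8.
Truncation replaces each original edge-end by a new vertex, so V′ = 2E = 24.
Each original edge survives, and each old vertex of degree d contributes d new edges; summing degrees gives Σd = 2E, so E′ = E + 2E = 3E = 36.
Each original face survives and each original vertex becomes one new face: F′ = F + V = 14.

14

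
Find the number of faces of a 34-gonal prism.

36

A prism on an n-gon has two n-gon bases and n rectangular sides: V = 2·34 = 68, E = 3·34 = 102, F = 34 + 2 = 36.
Check: V − E + F = 68 − 102 + 36 = 2.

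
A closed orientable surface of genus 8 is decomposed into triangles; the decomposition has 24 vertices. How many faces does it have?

76

χ = 2 − 2·8 = -14, and every face is a triangle so 3F = 2E.
V − E + F = -14 with E = 3F/2 gives 24 − (3/2 − 1)·F = -14, so F = 76 and E = 114.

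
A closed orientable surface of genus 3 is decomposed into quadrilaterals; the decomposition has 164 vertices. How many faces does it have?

χ = 2 − 2·3 = -4, and every face is a square so 4F = 2E.
V − E + F = -4 with E = 4F/2 gives 164 − (4/2 − 1)·F = -4, so F = 168 and E = 336.

168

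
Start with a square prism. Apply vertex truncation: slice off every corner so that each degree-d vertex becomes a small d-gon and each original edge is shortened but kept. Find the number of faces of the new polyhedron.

14

The base solid has V = 8, E = 12, F = 6.
Truncation replaces each original edge-end by a new vertex, so V′ = 2E = 24.
Each original edge survives, and each old vertex of degree d contributes d new edges; summing degrees gives Σd = 2E, so E′ = E + 2E = 3E = 36.
Each original face survives and each original vertex becomes one new face: F′ = F + V = 14.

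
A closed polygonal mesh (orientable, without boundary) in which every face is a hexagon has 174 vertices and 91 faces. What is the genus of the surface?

5

Every face is a hexagon, so 2E = 6·91 = 546, giving E = 273.
χ = V − E + F = 174 − 273 + 91 = -8.
For a closed orientable surface χ = 2 − 2g, so g = (2 − (-8))/2 = 5.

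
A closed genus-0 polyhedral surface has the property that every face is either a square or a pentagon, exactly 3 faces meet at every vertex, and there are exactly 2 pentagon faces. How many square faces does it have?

Let x be the number of squares; then F = 2 + x.
Edge–face incidences: 2E = 5·2 + 4·x = 10 + 4x.
Every vertex has degree 3, so 3V = 2E.
Euler: V − E + F = 2 ⇒ (2E)/3 − E + (2 + x) = 2.
Multiply by 6: 2·(2E) − 3·(2E) + 6·(2 + x) = 12, i.e. 12 + 6x − (10 + 4x) = 12.
Collecting terms: 2x + 2 = 12, so 2x = 10, so x = 5.
Then 2E = 10 + 4·5 = 30, so E = 15, V = 2E/3 = 10, F = 2 + 5 = 7.

5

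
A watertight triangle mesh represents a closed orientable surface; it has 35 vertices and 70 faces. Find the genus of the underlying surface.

Every face is a triangle, so 2E = 3·70 = 210, giving E = 105.
χ = V − E + F = 35 − 105 + 70 = 0.
For a closed orientable surface χ = 2 − 2g, so g = (2 − (0))/2 = 1.

1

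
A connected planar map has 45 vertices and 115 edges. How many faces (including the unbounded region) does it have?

72

Euler's formula for a connected plane graph: V − E + F = 2, so F = 2 − 45 + 115 = 72.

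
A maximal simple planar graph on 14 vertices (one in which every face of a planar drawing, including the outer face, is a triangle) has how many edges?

In a plane triangulation 3F = 2E and V − E + F = 2, so E = 3V − 6 = 3·14 − 6 = 36.

36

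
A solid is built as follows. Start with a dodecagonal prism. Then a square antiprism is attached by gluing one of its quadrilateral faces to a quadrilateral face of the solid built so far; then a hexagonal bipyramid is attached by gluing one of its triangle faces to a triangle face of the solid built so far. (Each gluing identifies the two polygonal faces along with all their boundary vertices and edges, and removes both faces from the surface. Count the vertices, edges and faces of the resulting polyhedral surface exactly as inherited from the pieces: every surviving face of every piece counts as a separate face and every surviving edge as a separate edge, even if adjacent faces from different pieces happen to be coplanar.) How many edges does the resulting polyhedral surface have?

63

A dodecagonal prism: V=24, E=36, F=14.
Attach a square antiprism (V=8, E=16, F=10) along a 4-gon: merge 4 vertices and 4 edges, delete both glued faces → V=28, E=48, F=22.
Attach a hexagonal bipyramid (V=8, E=18, F=12) along a 3-gon: merge 3 vertices and 3 edges, delete both glued faces → V=33, E=63, F=32.
Check: V − E + F = 33 − 63 + 32 = 2.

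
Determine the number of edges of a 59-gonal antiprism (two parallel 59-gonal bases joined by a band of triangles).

236

An antiprism on an n-gon has two n-gon caps and 2n triangles: V = 2·59 = 118, E = 4·59 = 236, F = 2·59 + 2 = 120.
Check: V − E + F = 118 − 236 + 120 = 2.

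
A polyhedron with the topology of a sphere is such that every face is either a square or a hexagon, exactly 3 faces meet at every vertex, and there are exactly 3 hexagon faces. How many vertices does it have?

Let x be the number of squares; then F = 3 + x.
Edge–face incidences: 2E = 6·3 + 4·x = 18 + 4x.
Every vertex has degree 3, so 3V = 2E.
Euler: V − E + F = 2 ⇒ (2E)/3 − E + (3 + x) = 2.
Multiply by 6: 2·(2E) − 3·(2E) + 6·(3 + x) = 12, i.e. 18 + 6x − (18 + 4x) = 12.
Collecting terms: 2x = 12, so x = 6.
Then 2E = 18 + 4·6 = 42, so E = 21, V = 2E/3 = 14, F = 3 + 6 = 9.

14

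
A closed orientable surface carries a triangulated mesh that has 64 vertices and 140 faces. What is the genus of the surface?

Every face is a triangle, so 2E = 3·140 = 420, giving E = 210.
χ = V − E + F = 64 − 210 + 140 = -6.
For a closed orientable surface χ = 2 − 2g, so g = (2 − (-6))/2 = 4.

4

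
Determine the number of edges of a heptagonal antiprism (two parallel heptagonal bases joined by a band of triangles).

28

An antiprism on an n-gon has two n-gon caps and 2n triangles: V = 2·7 = 14, E = 4·7 = 28, F = 2·7 + 2 = 16.
Check: V − E + F = 14 − 28 + 16 = 2.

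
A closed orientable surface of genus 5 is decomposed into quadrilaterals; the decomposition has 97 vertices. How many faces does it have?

χ = 2 − 2·5 = -8, and every face is a square so 4F = 2E.
V − E + F = -8 with E = 4F/2 gives 97 − (4/2 − 1)·F = -8, so F = 105 and E = 210.

105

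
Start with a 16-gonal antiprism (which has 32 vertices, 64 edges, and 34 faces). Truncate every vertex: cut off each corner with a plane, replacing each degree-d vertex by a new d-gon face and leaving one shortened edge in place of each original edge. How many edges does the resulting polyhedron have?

192

Truncation replaces each original edge-end by a new vertex, so V′ = 2E = 128.
Each original edge survives, and each old vertex of degree d contributes d new edges; summing degrees gives Σd = 2E, so E′ = E + 2E = 3E = 192.
Each original face survives and each original vertex becomes one new face: F′ = F + V = 66.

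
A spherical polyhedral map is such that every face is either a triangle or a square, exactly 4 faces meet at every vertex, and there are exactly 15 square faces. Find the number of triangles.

8

Let x be the number of triangles; then F = 15 + x.
Edge–face incidences: 2E = 4·15 + 3·x = 60 + 3x.
Every vertex has degree 4, so 4V = 2E.
Euler: V − E + F = 2 ⇒ (2E)/4 − E + (15 + x) = 2.
Multiply by 8: 2·(2E) − 4·(2E) + 8·(15 + x) = 16, i.e. 120 + 8x − 2·(60 + 3x) = 16.
Collecting terms: 2x = 16, so x = 8.
Then 2E = 60 + 3·8 = 84, so E = 42, V = 2E/4 = 21, F = 15 + 8 = 23.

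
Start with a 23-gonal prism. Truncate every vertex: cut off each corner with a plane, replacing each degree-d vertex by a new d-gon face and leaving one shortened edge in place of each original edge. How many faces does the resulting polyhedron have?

The base solid has V = 46, E = 69, F = 25.
Truncation replaces each original edge-end by a new vertex, so V′ = 2E = 138.
Each original edge survives, and each old vertex of degree d contributes d new edges; summing degrees gives Σd = 2E, so E′ = E + 2E = 3E = 207.
Each original face survives and each original vertex becomes one new face: F′ = F + V = 71.

71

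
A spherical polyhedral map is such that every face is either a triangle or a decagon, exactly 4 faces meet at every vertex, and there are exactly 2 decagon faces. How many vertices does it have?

Let x be the number of triangles; then F = 2 + x.
Edge–face incidences: 2E = 10·2 + 3·x = 20 + 3x.
Every vertex has degree 4, so 4V = 2E.
Euler: V − E + F = 2 ⇒ (2E)/4 − E + (2 + x) = 2.
Multiply by 8: 2·(2E) − 4·(2E) + 8·(2 + x) = 16, i.e. 16 + 8x − 2·(20 + 3x) = 16.
Collecting terms: 2x − 24 = 16, so 2x = 40, so x = 20.
Then 2E = 20 + 3·20 = 80, so E = 40, V = 2E/4 = 20, F = 2 + 20 = 22.

20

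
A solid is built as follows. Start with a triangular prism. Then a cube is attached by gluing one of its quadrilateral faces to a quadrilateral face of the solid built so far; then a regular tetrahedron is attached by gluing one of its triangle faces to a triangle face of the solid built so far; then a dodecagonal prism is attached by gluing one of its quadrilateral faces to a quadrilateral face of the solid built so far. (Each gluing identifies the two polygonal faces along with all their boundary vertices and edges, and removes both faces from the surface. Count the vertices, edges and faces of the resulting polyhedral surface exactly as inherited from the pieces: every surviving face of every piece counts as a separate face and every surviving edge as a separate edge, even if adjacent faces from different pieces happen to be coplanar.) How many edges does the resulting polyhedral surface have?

A triangular prism: V=6, E=9, F=5.
Attach a cube (V=8, E=12, F=6) along a 4-gon: merge 4 vertices and 4 edges, delete both glued faces → V=10, E=17, F=9.
Attach a regular tetrahedron (V=4, E=6, F=4) along a 3-gon: merge 3 vertices and 3 edges, delete both glued faces → V=11, E=20, F=11.
Attach a dodecagonal prism (V=24, E=36, F=14) along a 4-gon: merge 4 vertices and 4 edges, delete both glued faces → V=31, E=52, F=23.
Check: V − E + F = 31 − 52 + 23 = 2.

52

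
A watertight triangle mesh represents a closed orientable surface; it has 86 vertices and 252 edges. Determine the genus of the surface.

0

Every face is a triangle and each edge borders two faces, so 3F = 2·252, giving F = 168.
χ = V − E + F = 86 − 252 + 168 = 2.
For a closed orientable surface χ = 2 − 2g, so g = (2 − (2))/2 = 0.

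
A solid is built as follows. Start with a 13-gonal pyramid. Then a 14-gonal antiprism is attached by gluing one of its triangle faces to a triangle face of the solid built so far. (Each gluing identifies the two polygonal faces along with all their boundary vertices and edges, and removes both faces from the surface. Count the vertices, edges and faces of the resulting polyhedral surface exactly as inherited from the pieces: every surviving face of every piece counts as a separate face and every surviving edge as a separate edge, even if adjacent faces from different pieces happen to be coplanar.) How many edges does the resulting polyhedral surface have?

79

A 13-gonal pyramid: V=14, E=26, F=14.
Attach a 14-gonal antiprism (V=28, E=56, F=30) along a 3-gon: merge 3 vertices and 3 edges, delete both glued faces → V=39, E=79, F=42.
Check: V − E + F = 39 − 79 + 42 = 2.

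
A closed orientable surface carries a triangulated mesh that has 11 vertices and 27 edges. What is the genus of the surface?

Every face is a triangle and each edge borders two faces, so 3F = 2·27, giving F = 18.
χ = V − E + F = 11 − 27 + 18 = 2.
For a closed orientable surface χ = 2 − 2g, so g = (2 − (2))/2 = 0.

0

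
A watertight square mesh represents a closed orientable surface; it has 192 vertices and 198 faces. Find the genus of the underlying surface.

4

Every face is a square, so 2E = 4·198 = 792, giving E = 396.
χ = V − E + F = 192 − 396 + 198 = -6.
For a closed orientable surface χ = 2 − 2g, so g = (2 − (-6))/2 = 4.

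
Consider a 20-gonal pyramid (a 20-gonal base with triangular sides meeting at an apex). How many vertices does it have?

21

A pyramid on an n-gon base has one n-gon and n triangles: V = 20 + 1 = 21, E = 2·20 = 40, F = 20 + 1 = 21.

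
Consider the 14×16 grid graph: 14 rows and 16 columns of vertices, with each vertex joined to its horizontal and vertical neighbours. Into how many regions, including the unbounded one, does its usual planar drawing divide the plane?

196

The grid has V = 14·16 = 224 vertices and E = 14·15 + 16·13 = 418 edges.
F = 2 − V + E = 2 − 224 + 418 = 196.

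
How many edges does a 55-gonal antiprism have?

220

An antiprism on an n-gon has two n-gon caps and 2n triangles: V = 2·55 = 110, E = 4·55 = 220, F = 2·55 + 2 = 112.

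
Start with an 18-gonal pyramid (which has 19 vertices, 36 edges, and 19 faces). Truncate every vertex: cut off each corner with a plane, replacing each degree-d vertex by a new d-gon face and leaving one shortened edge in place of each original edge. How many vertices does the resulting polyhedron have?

Truncation replaces each original edge-end by a new vertex, so V′ = 2E = 72.
Each original edge survives, and each old vertex of degree d contributes d new edges; summing degrees gives Σd = 2E, so E′ = E + 2E = 3E = 108.
Each original face survives and each original vertex becomes one new face: F′ = F + V = 38.

72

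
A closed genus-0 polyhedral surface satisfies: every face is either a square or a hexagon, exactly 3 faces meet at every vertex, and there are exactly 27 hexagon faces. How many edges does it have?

Let x be the number of squares; then F = 27 + x.
Edge–face incidences: 2E = 6·27 + 4·x = 162 + 4x.
Every vertex has degree 3, so 3V = 2E.
Euler: V − E + F = 2 ⇒ (2E)/3 − E + (27 + x) = 2.
Multiply by 6: 2·(2E) − 3·(2E) + 6·(27 + x) = 12, i.e. 162 + 6x − (162 + 4x) = 12.
Collecting terms: 2x = 12, so x = 6.
Then 2E = 162 + 4·6 = 186, so E = 93, V = 2E/3 = 62, F = 27 + 6 = 33.

93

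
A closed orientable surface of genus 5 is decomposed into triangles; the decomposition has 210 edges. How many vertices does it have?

χ = 2 − 2·5 = -8, and every face is a triangle so 3F = 2E.
F = 2E/3 = 140. Then V = -8 + E − F = -8 + 210 − 140 = 62.

62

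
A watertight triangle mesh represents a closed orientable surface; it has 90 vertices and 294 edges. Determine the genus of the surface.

Every face is a triangle and each edge borders two faces, so 3F = 2·294, giving F = 196.
χ = V − E + F = 90 − 294 + 196 = -8.
For a closed orientable surface χ = 2 − 2g, so g = (2 − (-8))/2 = 5.

5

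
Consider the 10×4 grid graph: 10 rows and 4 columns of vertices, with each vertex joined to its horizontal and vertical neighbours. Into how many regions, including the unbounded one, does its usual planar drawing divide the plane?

The grid has V = 10·4 = 40 vertices and E = 10·3 + 4·9 = 66 edges.
F = 2 − V + E = 2 − 40 + 66 = 28.

28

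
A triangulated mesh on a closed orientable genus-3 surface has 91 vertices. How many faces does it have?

χ = 2 − 2·3 = -4, and every face is a triangle so 3F = 2E.
V − E + F = -4 with E = 3F/2 gives 91 − (3/2 − 1)·F = -4, so F = 190 and E = 285.

190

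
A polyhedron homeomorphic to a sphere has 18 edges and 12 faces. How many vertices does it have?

Here V − E + F = 2.
V = 2 + E − F = 2 + 18 − 12 = 8.

8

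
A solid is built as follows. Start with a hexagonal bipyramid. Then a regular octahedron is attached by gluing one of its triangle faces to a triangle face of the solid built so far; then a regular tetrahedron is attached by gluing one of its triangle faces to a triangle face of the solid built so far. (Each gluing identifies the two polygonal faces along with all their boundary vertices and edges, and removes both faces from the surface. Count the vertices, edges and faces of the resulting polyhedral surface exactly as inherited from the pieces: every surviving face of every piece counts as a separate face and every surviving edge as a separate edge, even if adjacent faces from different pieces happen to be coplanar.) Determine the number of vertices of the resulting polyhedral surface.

12

A hexagonal bipyramid: V=8, E=18, F=12.
Attach a regular octahedron (V=6, E=12, F=8) along a 3-gon: merge 3 vertices and 3 edges, delete both glued faces → V=11, E=27, F=18.
Attach a regular tetrahedron (V=4, E=6, F=4) along a 3-gon: merge 3 vertices and 3 edges, delete both glued faces → V=12, E=30, F=20.
Check: V − E + F = 12 − 30 + 20 = 2.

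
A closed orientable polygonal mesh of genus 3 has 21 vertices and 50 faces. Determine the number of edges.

For a closed orientable surface of genus 3, χ = 2 − 2·3 = -4.
E = V + F − (-4) = 21 + 50 − (-4) = 75.

75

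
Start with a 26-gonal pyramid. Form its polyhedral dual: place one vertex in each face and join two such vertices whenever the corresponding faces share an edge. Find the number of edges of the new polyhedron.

52

The base solid has V = 27, E = 52, F = 27.
The dual swaps V and F and preserves E: V′ = F = 27, E′ = E = 52, F′ = V = 27.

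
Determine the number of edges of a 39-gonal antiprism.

An antiprism on an n-gon has two n-gon caps and 2n triangles: V = 2·39 = 78, E = 4·39 = 156, F = 2·39 + 2 = 80.

156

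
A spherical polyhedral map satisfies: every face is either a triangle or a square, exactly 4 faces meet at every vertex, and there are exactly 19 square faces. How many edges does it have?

50

Let x be the number of triangles; then F = 19 + x.
Edge–face incidences: 2E = 4·19 + 3·x = 76 + 3x.
Every vertex has degree 4, so 4V = 2E.
Euler: V − E + F = 2 ⇒ (2E)/4 − E + (19 + x) = 2.
Multiply by 8: 2·(2E) − 4·(2E) + 8·(19 + x) = 16, i.e. 152 + 8x − 2·(76 + 3x) = 16.
Collecting terms: 2x = 16, so x = 8.
Then 2E = 76 + 3·8 = 100, so E = 50, V = 2E/4 = 25, F = 19 + 8 = 27.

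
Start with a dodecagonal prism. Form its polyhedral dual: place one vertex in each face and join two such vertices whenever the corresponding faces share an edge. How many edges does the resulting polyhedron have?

36

The base solid has V = 24, E = 36, F = 14.
The dual swaps V and F and preserves E: V′ = F = 14, E′ = E = 36, F′ = V = 24.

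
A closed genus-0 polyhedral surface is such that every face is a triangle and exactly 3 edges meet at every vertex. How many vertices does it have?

4

Each face has 3 edges and each edge borders two faces, so 2E = 3F.
Each vertex has degree 3, so 3V = 2E and hence V = 3F/3.
Euler: V − E + F = 2 ⇒ (3F/3) − (3F/2) + F = 2.
Multiply by 6: (6 − 9 + 6)F = 12, i.e. 3F = 12.
So F = 4, E = 3·4/2 = 6, V = 3·4/3 = 4.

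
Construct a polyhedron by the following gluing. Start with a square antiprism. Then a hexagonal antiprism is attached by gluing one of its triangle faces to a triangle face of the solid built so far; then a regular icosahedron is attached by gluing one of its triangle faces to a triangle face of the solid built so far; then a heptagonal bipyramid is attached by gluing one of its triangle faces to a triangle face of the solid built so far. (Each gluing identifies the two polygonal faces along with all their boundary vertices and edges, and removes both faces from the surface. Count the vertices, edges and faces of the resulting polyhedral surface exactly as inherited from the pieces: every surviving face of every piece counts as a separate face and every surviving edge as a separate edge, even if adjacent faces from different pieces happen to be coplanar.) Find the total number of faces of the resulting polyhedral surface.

A square antiprism: V=8, E=16, F=10.
Attach a hexagonal antiprism (V=12, E=24, F=14) along a 3-gon: merge 3 vertices and 3 edges, delete both glued faces → V=17, E=37, F=22.
Attach a regular icosahedron (V=12, E=30, F=20) along a 3-gon: merge 3 vertices and 3 edges, delete both glued faces → V=26, E=64, F=40.
Attach a heptagonal bipyramid (V=9, E=21, F=14) along a 3-gon: merge 3 vertices and 3 edges, delete both glued faces → V=32, E=82, F=52.
Check: V − E + F = 32 − 82 + 52 = 2.

52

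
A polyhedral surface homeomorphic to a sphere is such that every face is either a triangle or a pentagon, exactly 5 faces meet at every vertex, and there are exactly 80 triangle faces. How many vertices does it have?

Let x be the number of pentagons; then F = 80 + x.
Edge–face incidences: 2E = 3·80 + 5·x = 240 + 5x.
Every vertex has degree 5, so 5V = 2E.
Euler: V − E + F = 2 ⇒ (2E)/5 − E + (80 + x) = 2.
Multiply by 10: 2·(2E) − 5·(2E) + 10·(80 + x) = 20, i.e. 800 + 10x − 3·(240 + 5x) = 20.
Collecting terms: −5x + 80 = 20, so −5x = −60, so x = 12.
Then 2E = 240 + 5·12 = 300, so E = 150, V = 2E/5 = 60, F = 80 + 12 = 92.

60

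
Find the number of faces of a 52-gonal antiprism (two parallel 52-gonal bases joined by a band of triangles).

An antiprism on an n-gon has two n-gon caps and 2n triangles: V = 2·52 = 104, E = 4·52 = 208, F = 2·52 + 2 = 106.

106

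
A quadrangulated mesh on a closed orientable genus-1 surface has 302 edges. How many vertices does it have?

151

χ = 2 − 2·1 = 0, and every face is a square so 4F = 2E.
F = 2E/4 = 151. Then V = 0 + E − F = 0 + 302 − 151 = 151.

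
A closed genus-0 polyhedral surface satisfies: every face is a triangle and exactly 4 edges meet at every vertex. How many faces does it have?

8

Each face has 3 edges and each edge borders two faces, so 2E = 3F.
Each vertex has degree 4, so 4V = 2E and hence V = 3F/4.
Euler: V − E + F = 2 ⇒ (3F/4) − (3F/2) + F = 2.
Multiply by 8: (6 − 12 + 8)F = 16, i.e. 2F = 16.
So F = 8, E = 3·8/2 = 12, V = 3·8/4 = 6.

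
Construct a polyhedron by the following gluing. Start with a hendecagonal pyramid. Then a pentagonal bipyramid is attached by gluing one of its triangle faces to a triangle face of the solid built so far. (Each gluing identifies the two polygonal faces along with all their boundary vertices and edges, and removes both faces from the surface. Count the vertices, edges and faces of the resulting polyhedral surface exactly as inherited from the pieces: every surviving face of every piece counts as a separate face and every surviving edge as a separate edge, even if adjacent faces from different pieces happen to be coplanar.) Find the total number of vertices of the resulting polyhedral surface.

16

A hendecagonal pyramid: V=12, E=22, F=12.
Attach a pentagonal bipyramid (V=7, E=15, F=10) along a 3-gon: merge 3 vertices and 3 edges, delete both glued faces → V=16, E=34, F=20.
Check: V − E + F = 16 − 34 + 20 = 2.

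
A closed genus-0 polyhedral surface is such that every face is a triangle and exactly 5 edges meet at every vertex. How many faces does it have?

Each face has 3 edges and each edge borders two faces, so 2E = 3F.
Each vertex has degree 5, so 5V = 2E and hence V = 3F/5.
Euler: V − E + F = 2 ⇒ (3F/5) − (3F/2) + F = 2.
Multiply by 10: (6 − 15 + 10)F = 20, i.e. 1F = 20.
So F = 20, E = 3·20/2 = 30, V = 3·20/5 = 12.

20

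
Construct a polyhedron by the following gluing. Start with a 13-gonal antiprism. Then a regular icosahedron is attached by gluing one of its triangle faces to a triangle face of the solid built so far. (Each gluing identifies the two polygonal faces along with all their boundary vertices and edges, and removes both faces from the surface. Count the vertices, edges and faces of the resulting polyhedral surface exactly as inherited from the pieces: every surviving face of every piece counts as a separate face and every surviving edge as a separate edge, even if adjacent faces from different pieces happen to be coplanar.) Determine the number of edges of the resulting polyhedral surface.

79

A 13-gonal antiprism: V=26, E=52, F=28.
Attach a regular icosahedron (V=12, E=30, F=20) along a 3-gon: merge 3 vertices and 3 edges, delete both glued faces → V=35, E=79, F=46.
Check: V − E + F = 35 − 79 + 46 = 2.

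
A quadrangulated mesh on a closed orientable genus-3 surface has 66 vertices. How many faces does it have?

χ = 2 − 2·3 = -4, and every face is a square so 4F = 2E.
V − E + F = -4 with E = 4F/2 gives 66 − (4/2 − 1)·F = -4, so F = 70 and E = 140.

70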